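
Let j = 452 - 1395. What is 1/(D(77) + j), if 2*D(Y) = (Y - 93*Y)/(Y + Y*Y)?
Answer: -39/36800 ≈ -0.0010598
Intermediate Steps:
D(Y) = -46*Y/(Y + Y²) (D(Y) = ((Y - 93*Y)/(Y + Y*Y))/2 = ((-92*Y)/(Y + Y²))/2 = (-92*Y/(Y + Y²))/2 = -46*Y/(Y + Y²))
j = -943
1/(D(77) + j) = 1/(-46/(1 + 77) - 943) = 1/(-46/78 - 943) = 1/(-46*1/78 - 943) = 1/(-23/39 - 943) = 1/(-36800/39) = -39/36800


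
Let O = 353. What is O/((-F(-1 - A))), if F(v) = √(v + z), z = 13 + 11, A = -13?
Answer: -353/6 ≈ -58.833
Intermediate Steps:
z = 24
F(v) = √(24 + v) (F(v) = √(v + 24) = √(24 + v))
O/((-F(-1 - A))) = 353/((-√(24 + (-1 - 1*(-13))))) = 353/((-√(24 + (-1 + 13)))) = 353/((-√(24 + 12))) = 353/((-√36)) = 353/((-1*6)) = 353/(-6) = 353*(-⅙) = -353/6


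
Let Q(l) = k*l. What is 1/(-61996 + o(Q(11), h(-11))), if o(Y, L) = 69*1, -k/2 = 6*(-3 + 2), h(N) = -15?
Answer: -1/61927 ≈ -1.6148e-5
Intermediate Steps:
k = 12 (k = -12*(-3 + 2) = -12*(-1) = -2*(-6) = 12)
Q(l) = 12*l
o(Y, L) = 69
1/(-61996 + o(Q(11), h(-11))) = 1/(-61996 + 69) = 1/(-61927) = -1/61927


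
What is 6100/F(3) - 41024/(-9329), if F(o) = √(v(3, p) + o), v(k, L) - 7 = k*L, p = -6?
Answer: 41024/9329 - 1525*I*√2 ≈ 4.3975 - 2156.7*I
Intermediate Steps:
v(k, L) = 7 + L*k (v(k, L) = 7 + k*L = 7 + L*k)
F(o) = √(-11 + o) (F(o) = √((7 - 6*3) + o) = √((7 - 18) + o) = √(-11 + o))
6100/F(3) - 41024/(-9329) = 6100/(√(-11 + 3)) - 41024/(-9329) = 6100/(√(-8)) - 41024*(-1/9329) = 6100/((2*I*√2)) + 41024/9329 = 6100*(-I*√2/4) + 41024/9329 = -1525*I*√2 + 41024/9329 = 41024/9329 - 1525*I*√2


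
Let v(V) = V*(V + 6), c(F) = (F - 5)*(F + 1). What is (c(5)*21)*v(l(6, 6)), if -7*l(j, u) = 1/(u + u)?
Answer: 0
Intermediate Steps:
l(j, u) = -1/(14*u) (l(j, u) = -1/(7*(u + u)) = -1/(2*u)/7 = -1/(14*u))
c(F) = (1 + F)*(-5 + F) (c(F) = (-5 + F)*(1 + F) = (1 + F)*(-5 + F))
v(V) = V*(6 + V)
(c(5)*21)*v(l(6, 6)) = ((-5 + 5² - 4*5)*21)*((-1/14/6)*(6 - 1/14/6)) = ((-5 + 25 - 20)*21)*((-1/14*⅙)*(6 - 1/14*⅙)) = (0*21)*(-(6 - 1/84)/84) = 0*(-1/84*503/84) = 0*(-503/7056) = 0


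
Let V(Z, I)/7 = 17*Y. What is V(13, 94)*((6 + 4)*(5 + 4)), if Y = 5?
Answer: 53550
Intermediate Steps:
V(Z, I) = 595 (V(Z, I) = 7*(17*5) = 7*85 = 595)
V(13, 94)*((6 + 4)*(5 + 4)) = 595*((6 + 4)*(5 + 4)) = 595*(10*9) = 595*90 = 53550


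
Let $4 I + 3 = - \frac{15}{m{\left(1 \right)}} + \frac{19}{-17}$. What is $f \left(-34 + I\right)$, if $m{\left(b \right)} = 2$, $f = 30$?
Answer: $- \frac{75285}{68} \approx -1107.1$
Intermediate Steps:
$I = - \frac{395}{136}$ ($I = - \frac{3}{4} + \frac{- \frac{15}{2} + \frac{19}{-17}}{4} = - \frac{3}{4} + \frac{\left(-15\right) \frac{1}{2} + 19 \left(- \frac{1}{17}\right)}{4} = - \frac{3}{4} + \frac{- \frac{15}{2} - \frac{19}{17}}{4} = - \frac{3}{4} + \frac{1}{4} \left(- \frac{293}{34}\right) = - \frac{3}{4} - \frac{293}{136} = - \frac{395}{136} \approx -2.9044$)
$f \left(-34 + I\right) = 30 \left(-34 - \frac{395}{136}\right) = 30 \left(- \frac{5019}{136}\right) = - \frac{75285}{68}$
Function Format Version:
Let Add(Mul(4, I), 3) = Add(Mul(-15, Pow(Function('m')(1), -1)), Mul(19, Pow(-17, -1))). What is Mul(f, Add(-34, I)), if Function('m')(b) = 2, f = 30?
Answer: Rational(-75285, 68) ≈ -1107.1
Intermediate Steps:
I = Rational(-395, 136) (I = Add(Rational(-3, 4), Mul(Rational(1, 4), Add(Mul(-15, Pow(2, -1)), Mul(19, Pow(-17, -1))))) = Add(Rational(-3, 4), Mul(Rational(1, 4), Add(Mul(-15, Rational(1, 2)), Mul(19, Rational(-1, 17))))) = Add(Rational(-3, 4), Mul(Rational(1, 4), Add(Rational(-15, 2), Rational(-19, 17)))) = Add(Rational(-3, 4), Mul(Rational(1, 4), Rational(-293, 34))) = Add(Rational(-3, 4), Rational(-293, 136)) = Rational(-395, 136) ≈ -2.9044)
Mul(f, Add(-34, I)) = Mul(30, Add(-34, Rational(-395, 136))) = Mul(30, Rational(-5019, 136)) = Rational(-75285, 68)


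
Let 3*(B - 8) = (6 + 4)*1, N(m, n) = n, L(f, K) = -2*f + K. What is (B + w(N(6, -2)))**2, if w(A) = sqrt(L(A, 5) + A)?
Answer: 1219/9 + 68*sqrt(7)/3 ≈ 195.41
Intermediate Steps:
L(f, K) = K - 2*f
w(A) = sqrt(5 - A) (w(A) = sqrt((5 - 2*A) + A) = sqrt(5 - A))
B = 34/3 (B = 8 + ((6 + 4)*1)/3 = 8 + (10*1)/3 = 8 + (1/3)*10 = 8 + 10/3 = 34/3 ≈ 11.333)
(B + w(N(6, -2)))**2 = (34/3 + sqrt(5 - 1*(-2)))**2 = (34/3 + sqrt(5 + 2))**2 = (34/3 + sqrt(7))**2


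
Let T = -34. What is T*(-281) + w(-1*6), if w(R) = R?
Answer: 9548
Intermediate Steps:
T*(-281) + w(-1*6) = -34*(-281) - 1*6 = 9554 - 6 = 9548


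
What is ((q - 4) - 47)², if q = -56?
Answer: 11449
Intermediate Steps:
((q - 4) - 47)² = ((-56 - 4) - 47)² = (-60 - 47)² = (-107)² = 11449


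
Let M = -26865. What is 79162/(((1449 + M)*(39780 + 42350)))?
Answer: -39581/1043708040 ≈ -3.7923e-5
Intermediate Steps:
79162/(((1449 + M)*(39780 + 42350))) = 79162/(((1449 - 26865)*(39780 + 42350))) = 79162/((-25416*82130)) = 79162/(-2087416080) = 79162*(-1/2087416080) = -39581/1043708040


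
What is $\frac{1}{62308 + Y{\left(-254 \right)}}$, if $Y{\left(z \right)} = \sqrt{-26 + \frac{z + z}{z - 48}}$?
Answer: $\frac{2352127}{146556330034} - \frac{3 i \sqrt{15402}}{293112660068} \approx 1.6049 \cdot 10^{-5} - 1.2702 \cdot 10^{-9} i$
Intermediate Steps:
$Y{\left(z \right)} = \sqrt{-26 + \frac{2 z}{-48 + z}}$
$\frac{1}{62308 + Y{\left(-254 \right)}} = \frac{1}{62308 + 2 \sqrt{6} \sqrt{\frac{52 - -254}{-48 - 254}}} = \frac{1}{62308 + 2 \sqrt{6} \sqrt{\frac{52 + 254}{-302}}} = \frac{1}{62308 + 2 \sqrt{6} \sqrt{\left(- \frac{1}{302}\right) 306}} = \frac{1}{62308 + 2 \sqrt{6} \sqrt{- \frac{153}{151}}} = \frac{1}{62308 + 2 \sqrt{6} \frac{3 i \sqrt{2567}}{151}} = \frac{1}{62308 + \frac{6 i \sqrt{15402}}{151}}$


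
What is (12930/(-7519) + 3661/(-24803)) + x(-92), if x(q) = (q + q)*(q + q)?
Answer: 6313584407143/186493757 ≈ 33854.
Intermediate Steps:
x(q) = 4*q**2 (x(q) = (2*q)*(2*q) = 4*q**2)
(12930/(-7519) + 3661/(-24803)) + x(-92) = (12930/(-7519) + 3661/(-24803)) + 4*(-92)**2 = (12930*(-1/7519) + 3661*(-1/24803)) + 4*8464 = (-12930/7519 - 3661/24803) + 33856 = -348229849/186493757 + 33856 = 6313584407143/186493757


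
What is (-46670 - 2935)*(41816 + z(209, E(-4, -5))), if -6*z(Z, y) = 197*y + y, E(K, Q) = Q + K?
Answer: -2089015365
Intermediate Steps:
E(K, Q) = K + Q
z(Z, y) = -33*y (z(Z, y) = -(197*y + y)/6 = -33*y)
(-46670 - 2935)*(41816 + z(209, E(-4, -5))) = (-46670 - 2935)*(41816 - 33*(-4 - 5)) = -49605*(41816 - 33*(-9)) = -49605*(41816 + 297) = -49605*42113 = -2089015365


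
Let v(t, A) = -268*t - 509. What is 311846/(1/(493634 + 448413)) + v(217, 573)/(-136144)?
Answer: 39995511468472393/136144 ≈ 2.9377e+11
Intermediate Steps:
v(t, A) = -509 - 268*t
311846/(1/(493634 + 448413)) + v(217, 573)/(-136144) = 311846/(1/(493634 + 448413)) + (-509 - 268*217)/(-136144) = 311846/(1/942047) + (-509 - 58156)*(-1/136144) = 311846/(1/942047) - 58665*(-1/136144) = 311846*942047 + 58665/136144 = 293773588762 + 58665/136144 = 39995511468472393/136144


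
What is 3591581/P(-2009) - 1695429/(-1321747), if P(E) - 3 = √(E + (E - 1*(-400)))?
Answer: 153200360828/51548133 - 3591581*I*√402/1209 ≈ 2972.0 - 59562.0*I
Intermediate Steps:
P(E) = 3 + √(400 + 2*E) (P(E) = 3 + √(E + (E - 1*(-400))) = 3 + √(E + (E + 400)) = 3 + √(E + (400 + E)) = 3 + √(400 + 2*E))
3591581/P(-2009) - 1695429/(-1321747) = 3591581/(3 + √(400 + 2*(-2009))) - 1695429/(-1321747) = 3591581/(3 + √(400 - 4018)) - 1695429*(-1/1321747) = 3591581/(3 + √(-3618)) + 1695429/1321747 = 3591581/(3 + 3*I*√402) + 1695429/1321747 = 1695429/1321747 + 3591581/(3 + 3*I*√402)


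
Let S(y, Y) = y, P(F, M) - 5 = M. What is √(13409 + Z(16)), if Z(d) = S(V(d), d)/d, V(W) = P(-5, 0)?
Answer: √214549/4 ≈ 115.80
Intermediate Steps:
P(F, M) = 5 + M
V(W) = 5 (V(W) = 5 + 0 = 5)
Z(d) = 5/d
√(13409 + Z(16)) = √(13409 + 5/16) = √(214549/16) = √214549/4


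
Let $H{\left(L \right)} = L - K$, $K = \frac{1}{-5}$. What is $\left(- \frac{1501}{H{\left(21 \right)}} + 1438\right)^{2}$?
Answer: $\frac{21002675929}{11236} \approx 1.8692 \cdot 10^{6}$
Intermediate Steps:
$K = - \frac{1}{5} \approx -0.2$
$H{\left(L \right)} = \frac{1}{5} + L$ ($H{\left(L \right)} = L - - \frac{1}{5} = L + \frac{1}{5} = \frac{1}{5} + L$)
$\left(- \frac{1501}{H{\left(21 \right)}} + 1438\right)^{2} = \left(- \frac{1501}{\frac{1}{5} + 21} + 1438\right)^{2} = \left(- \frac{1501}{\frac{106}{5}} + 1438\right)^{2} = \left(\left(-1501\right) \frac{5}{106} + 1438\right)^{2} = \left(- \frac{7505}{106} + 1438\right)^{2} = \left(\frac{144923}{106}\right)^{2} = \frac{21002675929}{11236}$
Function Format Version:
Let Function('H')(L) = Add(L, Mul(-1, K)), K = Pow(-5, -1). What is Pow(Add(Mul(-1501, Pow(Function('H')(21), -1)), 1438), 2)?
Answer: Rational(21002675929, 11236) ≈ 1.8692e+6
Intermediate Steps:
K = Rational(-1, 5) ≈ -0.20000
Function('H')(L) = Add(Rational(1, 5), L) (Function('H')(L) = Add(L, Mul(-1, Rational(-1, 5))) = Add(L, Rational(1, 5)) = Add(Rational(1, 5), L))
Pow(Add(Mul(-1501, Pow(Function('H')(21), -1)), 1438), 2) = Pow(Add(Mul(-1501, Pow(Add(Rational(1, 5), 21), -1)), 1438), 2) = Pow(Add(Mul(-1501, Pow(Rational(106, 5), -1)), 1438), 2) = Pow(Add(Mul(-1501, Rational(5, 106)), 1438), 2) = Pow(Add(Rational(-7505, 106), 1438), 2) = Pow(Rational(144923, 106), 2) = Rational(21002675929, 11236)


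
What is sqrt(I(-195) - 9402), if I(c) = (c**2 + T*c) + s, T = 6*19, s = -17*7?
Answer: sqrt(6274) ≈ 79.209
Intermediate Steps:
s = -119
T = 114
I(c) = -119 + c**2 + 114*c (I(c) = (c**2 + 114*c) - 119 = -119 + c**2 + 114*c)
sqrt(I(-195) - 9402) = sqrt((-119 + (-195)**2 + 114*(-195)) - 9402) = sqrt((-119 + 38025 - 22230) - 9402) = sqrt(15676 - 9402) = sqrt(6274)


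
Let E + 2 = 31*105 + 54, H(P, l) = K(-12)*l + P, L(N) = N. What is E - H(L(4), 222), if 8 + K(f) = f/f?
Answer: 4857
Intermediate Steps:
K(f) = -7 (K(f) = -8 + f/f = -8 + 1 = -7)
H(P, l) = P - 7*l (H(P, l) = -7*l + P = P - 7*l)
E = 3307 (E = -2 + (31*105 + 54) = -2 + (3255 + 54) = -2 + 3309 = 3307)
E - H(L(4), 222) = 3307 - (4 - 7*222) = 3307 - (4 - 1554) = 3307 - 1*(-1550) = 3307 + 1550 = 4857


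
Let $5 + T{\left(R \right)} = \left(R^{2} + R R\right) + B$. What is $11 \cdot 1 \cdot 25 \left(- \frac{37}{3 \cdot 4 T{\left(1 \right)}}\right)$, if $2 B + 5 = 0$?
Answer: $\frac{925}{6} \approx 154.17$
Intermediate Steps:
$B = - \frac{5}{2}$ ($B = - \frac{5}{2} + \frac{1}{2} \cdot 0 = - \frac{5}{2} + 0 = - \frac{5}{2} \approx -2.5$)
$T{\left(R \right)} = - \frac{15}{2} + 2 R^{2}$ ($T{\left(R \right)} = -5 - \left(\frac{5}{2} - R^{2} - R R\right) = -5 + \left(\left(R^{2} + R^{2}\right) - \frac{5}{2}\right) = -5 + \left(2 R^{2} - \frac{5}{2}\right) = -5 + \left(- \frac{5}{2} + 2 R^{2}\right) = - \frac{15}{2} + 2 R^{2}$)
$11 \cdot 1 \cdot 25 \left(- \frac{37}{3 \cdot 4 T{\left(1 \right)}}\right) = 11 \cdot 1 \cdot 25 \left(- \frac{37}{3 \cdot 4 \left(- \frac{15}{2} + 2 \cdot 1^{2}\right)}\right) = 11 \cdot 25 \left(- \frac{37}{12 \left(- \frac{15}{2} + 2 \cdot 1\right)}\right) = 275 \left(- \frac{37}{12 \left(- \frac{15}{2} + 2\right)}\right) = 275 \left(- \frac{37}{12 \left(- \frac{11}{2}\right)}\right) = 275 \left(- \frac{37}{-66}\right) = 275 \left(\left(-37\right) \left(- \frac{1}{66}\right)\right) = 275 \cdot \frac{37}{66} = \frac{925}{6}$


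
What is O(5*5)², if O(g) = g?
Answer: 625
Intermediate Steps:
O(5*5)² = (5*5)² = 25² = 625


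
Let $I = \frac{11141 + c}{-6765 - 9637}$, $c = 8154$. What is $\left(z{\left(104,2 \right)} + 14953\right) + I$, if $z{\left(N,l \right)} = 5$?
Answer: $\frac{245321821}{16402} \approx 14957.0$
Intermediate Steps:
$I = - \frac{19295}{16402}$ ($I = \frac{11141 + 8154}{-6765 - 9637} = \frac{19295}{-16402} = 19295 \left(- \frac{1}{16402}\right) = - \frac{19295}{16402} \approx -1.1764$)
$\left(z{\left(104,2 \right)} + 14953\right) + I = \left(5 + 14953\right) - \frac{19295}{16402} = 14958 - \frac{19295}{16402} = \frac{245321821}{16402}$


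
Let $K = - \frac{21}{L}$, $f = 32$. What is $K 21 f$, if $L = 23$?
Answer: $- \frac{14112}{23} \approx -613.57$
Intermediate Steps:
$K = - \frac{21}{23} \approx -0.91304$
$K 21 f = \left(- \frac{21}{23}\right) 21 \cdot 32 = \left(- \frac{441}{23}\right) 32 = - \frac{14112}{23}$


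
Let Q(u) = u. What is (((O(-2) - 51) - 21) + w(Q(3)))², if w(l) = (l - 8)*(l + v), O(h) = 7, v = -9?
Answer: 1225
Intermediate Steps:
w(l) = (-9 + l)*(-8 + l) (w(l) = (l - 8)*(l - 9) = (-8 + l)*(-9 + l) = (-9 + l)*(-8 + l))
(((O(-2) - 51) - 21) + w(Q(3)))² = (((7 - 51) - 21) + (72 + 3² - 17*3))² = ((-44 - 21) + (72 + 9 - 51))² = (-65 + 30)² = (-35)² = 1225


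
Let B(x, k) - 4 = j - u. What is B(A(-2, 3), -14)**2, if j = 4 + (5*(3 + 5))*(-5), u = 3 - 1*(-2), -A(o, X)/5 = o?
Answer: 38809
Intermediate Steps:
A(o, X) = -5*o
u = 5 (u = 3 + 2 = 5)
j = -196 (j = 4 + (5*8)*(-5) = 4 + 40*(-5) = 4 - 200 = -196)
B(x, k) = -197 (B(x, k) = 4 + (-196 - 1*5) = 4 + (-196 - 5) = 4 - 201 = -197)
B(A(-2, 3), -14)**2 = (-197)**2 = 38809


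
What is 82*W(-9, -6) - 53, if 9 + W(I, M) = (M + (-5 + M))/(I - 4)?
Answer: -8889/13 ≈ -683.77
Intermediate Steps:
W(I, M) = -9 + (-5 + 2*M)/(-4 + I) (W(I, M) = -9 + (M + (-5 + M))/(I - 4) = -9 + (-5 + 2*M)/(-4 + I))
82*W(-9, -6) - 53 = 82*((31 - 9*(-9) + 2*(-6))/(-4 - 9)) - 53 = 82*((31 + 81 - 12)/(-13)) - 53 = 82*(-1/13*100) - 53 = 82*(-100/13) - 53 = -8200/13 - 53 = -8889/13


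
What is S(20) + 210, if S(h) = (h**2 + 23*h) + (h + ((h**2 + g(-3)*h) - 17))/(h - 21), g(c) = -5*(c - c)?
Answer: 667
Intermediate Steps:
g(c) = 0 (g(c) = -5*0 = 0)
S(h) = h**2 + 23*h + (-17 + h + h**2)/(-21 + h) (S(h) = (h**2 + 23*h) + (h + ((h**2 + 0*h) - 17))/(h - 21) = (h**2 + 23*h) + (h + ((h**2 + 0) - 17))/(-21 + h) = (h**2 + 23*h) + (h + (h**2 - 17))/(-21 + h) = (h**2 + 23*h) + (h + (-17 + h**2))/(-21 + h) = (h**2 + 23*h) + (-17 + h + h**2)/(-21 + h) = h**2 + 23*h + (-17 + h + h**2)/(-21 + h))
S(20) + 210 = (-17 + 20**3 - 482*20 + 3*20**2)/(-21 + 20) + 210 = (-17 + 8000 - 9640 + 3*400)/(-1) + 210 = -(-17 + 8000 - 9640 + 1200) + 210 = -1*(-457) + 210 = 457 + 210 = 667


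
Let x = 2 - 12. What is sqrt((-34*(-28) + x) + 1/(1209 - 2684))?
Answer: sqrt(81977491)/295 ≈ 30.692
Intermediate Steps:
x = -10
sqrt((-34*(-28) + x) + 1/(1209 - 2684)) = sqrt((-34*(-28) - 10) + 1/(1209 - 2684)) = sqrt((952 - 10) + 1/(-1475)) = sqrt(942 - 1/1475) = sqrt(1389449/1475) = sqrt(81977491)/295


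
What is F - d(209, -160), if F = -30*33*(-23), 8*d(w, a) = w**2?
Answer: 138479/8 ≈ 17310.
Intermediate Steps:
d(w, a) = w**2/8
F = 22770 (F = -990*(-23) = 22770)
F - d(209, -160) = 22770 - 209**2/8 = 22770 - 43681/8 = 138479/8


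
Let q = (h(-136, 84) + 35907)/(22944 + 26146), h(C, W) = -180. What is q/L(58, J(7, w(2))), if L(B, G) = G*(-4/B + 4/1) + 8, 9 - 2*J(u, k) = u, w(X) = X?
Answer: 1036083/16985140 ≈ 0.060999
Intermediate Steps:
J(u, k) = 9/2 - u/2
L(B, G) = 8 + G*(4 - 4/B) (L(B, G) = G*(-4/B + 4*1) + 8 = G*(-4/B + 4) + 8 = G*(4 - 4/B) + 8 = 8 + G*(4 - 4/B))
q = 35727/49090 (q = (-180 + 35907)/(22944 + 26146) = 35727/49090 ≈ 0.72779)
q/L(58, J(7, w(2))) = 35727/(49090*(8 + 4*(9/2 - 1/2*7) - 4*(9/2 - 1/2*7)/58)) = 35727/(49090*(8 + 4*(9/2 - 7/2) - 4*(9/2 - 7/2)*1/58)) = 35727/(49090*(8 + 4*1 - 4*1*1/58)) = 35727/(49090*(8 + 4 - 2/29)) = 35727/(49090*(346/29)) = (35727/49090)*(29/346) = 1036083/16985140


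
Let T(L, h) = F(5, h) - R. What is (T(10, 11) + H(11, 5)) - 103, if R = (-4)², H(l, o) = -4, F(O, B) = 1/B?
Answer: -1352/11 ≈ -122.91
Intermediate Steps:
R = 16
T(L, h) = -16 + 1/h (T(L, h) = 1/h - 1*16 = 1/h - 16 = -16 + 1/h)
(T(10, 11) + H(11, 5)) - 103 = ((-16 + 1/11) - 4) - 103 = (-175/11 - 4) - 103 = -219/11 - 103 = -1352/11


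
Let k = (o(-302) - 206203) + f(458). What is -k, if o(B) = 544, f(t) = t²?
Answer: -4105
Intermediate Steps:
k = 4105 (k = (544 - 206203) + 458² = -205659 + 209764 = 4105)
-k = -1*4105 = -4105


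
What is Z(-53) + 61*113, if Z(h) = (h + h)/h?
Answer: 6895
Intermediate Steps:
Z(h) = 2 (Z(h) = (2*h)/h = 2)
Z(-53) + 61*113 = 2 + 61*113 = 2 + 6893 = 6895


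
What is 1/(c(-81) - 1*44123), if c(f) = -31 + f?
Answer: -1/44235 ≈ -2.2607e-5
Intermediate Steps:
1/(c(-81) - 1*44123) = 1/((-31 - 81) - 1*44123) = 1/(-112 - 44123) = 1/(-44235) = -1/44235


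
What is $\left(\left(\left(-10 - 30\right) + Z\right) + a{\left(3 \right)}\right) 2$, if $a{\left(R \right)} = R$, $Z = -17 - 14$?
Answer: $-136$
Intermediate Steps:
$Z = -31$
$\left(\left(\left(-10 - 30\right) + Z\right) + a{\left(3 \right)}\right) 2 = \left(\left(\left(-10 - 30\right) - 31\right) + 3\right) 2 = \left(\left(-40 - 31\right) + 3\right) 2 = \left(-71 + 3\right) 2 = \left(-68\right) 2 = -136$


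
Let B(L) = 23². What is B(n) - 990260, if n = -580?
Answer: -989731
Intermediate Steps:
B(L) = 529
B(n) - 990260 = 529 - 990260 = -989731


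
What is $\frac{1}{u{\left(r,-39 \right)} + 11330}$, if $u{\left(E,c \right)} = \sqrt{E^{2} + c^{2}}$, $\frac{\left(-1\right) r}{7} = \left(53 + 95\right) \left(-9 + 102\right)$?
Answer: $- \frac{2266}{1830913945} + \frac{3 \sqrt{41257505}}{1830913945} \approx 9.2869 \cdot 10^{-6}$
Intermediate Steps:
$r = -96348$ ($r = - 7 \left(53 + 95\right) \left(-9 + 102\right) = - 7 \cdot 148 \cdot 93 = \left(-7\right) 13764 = -96348$)
$\frac{1}{u{\left(r,-39 \right)} + 11330} = \frac{1}{\sqrt{\left(-96348\right)^{2} + \left(-39\right)^{2}} + 11330} = \frac{1}{\sqrt{9282937104 + 1521} + 11330} = \frac{1}{\sqrt{9282938625} + 11330} = \frac{1}{15 \sqrt{41257505} + 11330} = \frac{1}{11330 + 15 \sqrt{41257505}}$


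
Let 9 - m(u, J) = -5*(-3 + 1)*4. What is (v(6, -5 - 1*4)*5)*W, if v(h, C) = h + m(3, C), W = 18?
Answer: -2250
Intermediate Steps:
m(u, J) = -31 (m(u, J) = 9 - (-5)*(-3 + 1)*4 = 9 - (-5)*(-2*4) = 9 - (-5)*(-8) = 9 - 1*40 = 9 - 40 = -31)
v(h, C) = -31 + h (v(h, C) = h - 31 = -31 + h)
(v(6, -5 - 1*4)*5)*W = ((-31 + 6)*5)*18 = -25*5*18 = -125*18 = -2250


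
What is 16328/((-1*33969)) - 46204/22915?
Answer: -149512292/59876895 ≈ -2.4970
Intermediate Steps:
16328/((-1*33969)) - 46204/22915 = 16328/(-33969) - 46204*1/22915 = 16328*(-1/33969) - 46204/22915 = -1256/2613 - 46204/22915 = -149512292/59876895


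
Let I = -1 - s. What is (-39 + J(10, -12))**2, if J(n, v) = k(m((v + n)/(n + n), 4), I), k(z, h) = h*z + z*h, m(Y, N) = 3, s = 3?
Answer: 3969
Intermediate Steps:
I = -4 (I = -1 - 1*3 = -1 - 3 = -4)
k(z, h) = 2*h*z (k(z, h) = h*z + h*z = 2*h*z)
J(n, v) = -24 (J(n, v) = 2*(-4)*3 = -24)
(-39 + J(10, -12))**2 = (-39 - 24)**2 = (-63)**2 = 3969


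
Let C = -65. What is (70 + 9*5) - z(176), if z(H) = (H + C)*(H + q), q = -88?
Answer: -9653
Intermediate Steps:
z(H) = (-88 + H)*(-65 + H) (z(H) = (H - 65)*(H - 88) = (-65 + H)*(-88 + H) = (-88 + H)*(-65 + H))
(70 + 9*5) - z(176) = (70 + 9*5) - (5720 + 176² - 153*176) = (70 + 45) - (5720 + 30976 - 26928) = 115 - 1*9768 = 115 - 9768 = -9653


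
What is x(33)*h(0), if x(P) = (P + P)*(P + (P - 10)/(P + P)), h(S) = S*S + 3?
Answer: 6603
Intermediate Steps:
h(S) = 3 + S**2 (h(S) = S**2 + 3 = 3 + S**2)
x(P) = 2*P*(P + (-10 + P)/(2*P)) (x(P) = (2*P)*(P + (-10 + P)/((2*P))) = (2*P)*(P + (-10 + P)*(1/(2*P))) = (2*P)*(P + (-10 + P)/(2*P)) = 2*P*(P + (-10 + P)/(2*P)))
x(33)*h(0) = (-10 + 33 + 2*33**2)*(3 + 0**2) = (-10 + 33 + 2*1089)*(3 + 0) = (-10 + 33 + 2178)*3 = 2201*3 = 6603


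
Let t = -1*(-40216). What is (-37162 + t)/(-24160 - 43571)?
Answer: -1018/22577 ≈ -0.045090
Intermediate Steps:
t = 40216
(-37162 + t)/(-24160 - 43571) = (-37162 + 40216)/(-24160 - 43571) = 3054/(-67731) = 3054*(-1/67731) = -1018/22577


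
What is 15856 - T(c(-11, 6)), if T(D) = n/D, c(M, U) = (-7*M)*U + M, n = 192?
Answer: 7150864/451 ≈ 15856.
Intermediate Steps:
c(M, U) = M - 7*M*U (c(M, U) = -7*M*U + M = M - 7*M*U)
T(D) = 192/D
15856 - T(c(-11, 6)) = 15856 - 192/((-11*(1 - 7*6))) = 15856 - 192/((-11*(1 - 42))) = 15856 - 192/((-11*(-41))) = 15856 - 192/451 = 7150864/451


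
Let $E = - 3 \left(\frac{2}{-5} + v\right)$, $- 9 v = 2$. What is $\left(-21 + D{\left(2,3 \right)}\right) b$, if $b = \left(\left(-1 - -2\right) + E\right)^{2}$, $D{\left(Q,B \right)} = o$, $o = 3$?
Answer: $- \frac{3698}{25} \approx -147.92$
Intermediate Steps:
$v = - \frac{2}{9}$ ($v = \left(- \frac{1}{9}\right) 2 = - \frac{2}{9} \approx -0.22222$)
$D{\left(Q,B \right)} = 3$
$E = \frac{28}{15}$ ($E = - 3 \left(\frac{2}{-5} - \frac{2}{9}\right) = - 3 \left(2 \left(- \frac{1}{5}\right) - \frac{2}{9}\right) = - 3 \left(- \frac{2}{5} - \frac{2}{9}\right) = \left(-3\right) \left(- \frac{28}{45}\right) = \frac{28}{15} \approx 1.8667$)
$b = \frac{1849}{225}$ ($b = \left(\left(-1 - -2\right) + \frac{28}{15}\right)^{2} = \left(\left(-1 + 2\right) + \frac{28}{15}\right)^{2} = \left(1 + \frac{28}{15}\right)^{2} = \left(\frac{43}{15}\right)^{2} = \frac{1849}{225} \approx 8.2178$)
$\left(-21 + D{\left(2,3 \right)}\right) b = \left(-21 + 3\right) \frac{1849}{225} = \left(-18\right) \frac{1849}{225} = - \frac{3698}{25}$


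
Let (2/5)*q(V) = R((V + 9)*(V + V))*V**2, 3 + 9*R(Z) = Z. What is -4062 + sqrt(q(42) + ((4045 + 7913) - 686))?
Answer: -4062 + 19*sqrt(5842) ≈ -2609.8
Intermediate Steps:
R(Z) = -1/3 + Z/9
q(V) = 5*V**2*(-1/3 + 2*V*(9 + V)/9)/2 (q(V) = 5*((-1/3 + ((V + 9)*(V + V))/9)*V**2)/2 = 5*((-1/3 + ((9 + V)*(2*V))/9)*V**2)/2 = 5*((-1/3 + (2*V*(9 + V))/9)*V**2)/2 = 5*((-1/3 + 2*V*(9 + V)/9)*V**2)/2 = 5*(V**2*(-1/3 + 2*V*(9 + V)/9))/2 = 5*V**2*(-1/3 + 2*V*(9 + V)/9)/2)
-4062 + sqrt(q(42) + ((4045 + 7913) - 686)) = -4062 + sqrt((5/18)*42**2*(-3 + 2*42*(9 + 42)) + ((4045 + 7913) - 686)) = -4062 + sqrt((5/18)*1764*(-3 + 2*42*51) + (11958 - 686)) = -4062 + sqrt((5/18)*1764*(-3 + 4284) + 11272) = -4062 + sqrt((5/18)*1764*4281 + 11272) = -4062 + sqrt(2097690 + 11272) = -4062 + sqrt(2108962) = -4062 + 19*sqrt(5842)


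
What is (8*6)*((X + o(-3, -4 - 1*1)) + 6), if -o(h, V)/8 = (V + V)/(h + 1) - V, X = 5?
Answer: -3312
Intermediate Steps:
o(h, V) = 8*V - 16*V/(1 + h) (o(h, V) = -8*((V + V)/(h + 1) - V) = -8*((2*V)/(1 + h) - V) = -8*(2*V/(1 + h) - V) = -8*(-V + 2*V/(1 + h)) = 8*V - 16*V/(1 + h))
(8*6)*((X + o(-3, -4 - 1*1)) + 6) = (8*6)*((5 + 8*(-4 - 1*1)*(-1 - 3)/(1 - 3)) + 6) = 48*((5 + 8*(-4 - 1)*(-4)/(-2)) + 6) = 48*((5 + 8*(-5)*(-1/2)*(-4)) + 6) = 48*((5 - 80) + 6) = 48*(-75 + 6) = 48*(-69) = -3312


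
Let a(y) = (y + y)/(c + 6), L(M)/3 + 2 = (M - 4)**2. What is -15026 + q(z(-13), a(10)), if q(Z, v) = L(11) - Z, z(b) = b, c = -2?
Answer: -14872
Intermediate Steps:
L(M) = -6 + 3*(-4 + M)**2 (L(M) = -6 + 3*(M - 4)**2 = -6 + 3*(-4 + M)**2)
a(y) = y/2 (a(y) = (y + y)/(-2 + 6) = (2*y)/4 = (2*y)*(1/4) = y/2)
q(Z, v) = 141 - Z (q(Z, v) = (-6 + 3*(-4 + 11)**2) - Z = (-6 + 3*7**2) - Z = (-6 + 3*49) - Z = (-6 + 147) - Z = 141 - Z)
-15026 + q(z(-13), a(10)) = -15026 + (141 - 1*(-13)) = -15026 + (141 + 13) = -15026 + 154 = -14872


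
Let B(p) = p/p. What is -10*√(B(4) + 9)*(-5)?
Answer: 50*√10 ≈ 158.11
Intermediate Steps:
B(p) = 1
-10*√(B(4) + 9)*(-5) = -10*√(1 + 9)*(-5) = -10*√10*(-5) = 50*√10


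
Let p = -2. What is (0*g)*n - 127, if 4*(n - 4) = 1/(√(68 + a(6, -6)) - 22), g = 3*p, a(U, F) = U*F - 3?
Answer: -127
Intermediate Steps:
a(U, F) = -3 + F*U (a(U, F) = F*U - 3 = -3 + F*U)
g = -6 (g = 3*(-2) = -6)
n = 4 + 1/(4*(-22 + √29)) (n = 4 + 1/(4*(√(68 + (-3 - 6*6)) - 22)) = 4 + 1/(4*(√(68 + (-3 - 36)) - 22)) = 4 + 1/(4*(√(68 - 39) - 22)) = 4 + 1/(4*(√29 - 22)) = 4 + 1/(4*(-22 + √29)) ≈ 3.9850)
(0*g)*n - 127 = (0*(-6))*(3629/910 - √29/1820) - 127 = 0*(3629/910 - √29/1820) - 127 = 0 - 127 = -127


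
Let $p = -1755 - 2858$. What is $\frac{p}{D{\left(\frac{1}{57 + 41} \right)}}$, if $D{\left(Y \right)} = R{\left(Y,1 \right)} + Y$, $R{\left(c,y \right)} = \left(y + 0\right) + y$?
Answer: $- \frac{452074}{197} \approx -2294.8$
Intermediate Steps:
$p = -4613$ ($p = -1755 - 2858 = -4613$)
$R{\left(c,y \right)} = 2 y$ ($R{\left(c,y \right)} = y + y = 2 y$)
$D{\left(Y \right)} = 2 + Y$ ($D{\left(Y \right)} = 2 \cdot 1 + Y = 2 + Y$)
$\frac{p}{D{\left(\frac{1}{57 + 41} \right)}} = - \frac{4613}{2 + \frac{1}{57 + 41}} = - \frac{4613}{2 + \frac{1}{98}} = - \frac{4613}{\frac{197}{98}} = \left(-4613\right) \frac{98}{197} = - \frac{452074}{197}$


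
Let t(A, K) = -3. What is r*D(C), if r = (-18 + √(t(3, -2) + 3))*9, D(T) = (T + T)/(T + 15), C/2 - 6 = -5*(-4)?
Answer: -16848/67 ≈ -251.46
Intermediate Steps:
C = 52 (C = 12 + 2*(-5*(-4)) = 12 + 2*20 = 12 + 40 = 52)
D(T) = 2*T/(15 + T) (D(T) = (2*T)/(15 + T) = 2*T/(15 + T))
r = -162 (r = (-18 + √(-3 + 3))*9 = (-18 + √0)*9 = (-18 + 0)*9 = -18*9 = -162)
r*D(C) = -324*52/(15 + 52) = -324*52/67 = -162*104/67 = -16848/67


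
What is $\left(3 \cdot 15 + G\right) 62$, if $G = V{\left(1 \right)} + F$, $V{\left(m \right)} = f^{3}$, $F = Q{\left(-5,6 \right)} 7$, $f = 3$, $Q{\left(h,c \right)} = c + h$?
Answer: $4898$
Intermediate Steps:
$F = 7$ ($F = \left(6 - 5\right) 7 = 1 \cdot 7 = 7$)
$V{\left(m \right)} = 27$ ($V{\left(m \right)} = 3^{3} = 27$)
$G = 34$ ($G = 27 + 7 = 34$)
$\left(3 \cdot 15 + G\right) 62 = \left(3 \cdot 15 + 34\right) 62 = \left(45 + 34\right) 62 = 79 \cdot 62 = 4898$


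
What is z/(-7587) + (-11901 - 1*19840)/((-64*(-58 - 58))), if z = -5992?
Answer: -196334359/56325888 ≈ -3.4857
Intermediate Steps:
z/(-7587) + (-11901 - 1*19840)/((-64*(-58 - 58))) = -5992/(-7587) + (-11901 - 1*19840)/((-64*(-58 - 58))) = -5992*(-1/7587) + (-11901 - 19840)/((-64*(-116))) = 5992/7587 - 31741/7424 = -196334359/56325888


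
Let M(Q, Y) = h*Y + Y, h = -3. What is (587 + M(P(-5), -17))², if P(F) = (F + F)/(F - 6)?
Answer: 385641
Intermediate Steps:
P(F) = 2*F/(-6 + F) (P(F) = (2*F)/(-6 + F) = 2*F/(-6 + F))
M(Q, Y) = -2*Y (M(Q, Y) = -3*Y + Y = -2*Y)
(587 + M(P(-5), -17))² = (587 - 2*(-17))² = (587 + 34)² = 621² = 385641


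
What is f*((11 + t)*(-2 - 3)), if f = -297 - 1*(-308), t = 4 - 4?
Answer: -605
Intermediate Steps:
t = 0
f = 11 (f = -297 + 308 = 11)
f*((11 + t)*(-2 - 3)) = 11*((11 + 0)*(-2 - 3)) = 11*(11*(-5)) = 11*(-55) = -605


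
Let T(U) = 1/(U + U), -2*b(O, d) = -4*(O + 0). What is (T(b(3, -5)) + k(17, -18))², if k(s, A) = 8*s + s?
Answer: 3374569/144 ≈ 23435.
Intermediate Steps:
k(s, A) = 9*s
b(O, d) = 2*O (b(O, d) = -(-2)*(O + 0) = -(-2)*O = 2*O)
T(U) = 1/(2*U)
(T(b(3, -5)) + k(17, -18))² = (1/(2*((2*3))) + 9*17)² = ((½)/6 + 153)² = ((½)*(⅙) + 153)² = (1/12 + 153)² = (1837/12)² = 3374569/144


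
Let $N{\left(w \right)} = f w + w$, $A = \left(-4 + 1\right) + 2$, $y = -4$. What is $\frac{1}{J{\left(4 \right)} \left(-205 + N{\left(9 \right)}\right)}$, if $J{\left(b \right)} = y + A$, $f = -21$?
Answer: $\frac{1}{1925} \approx 0.00051948$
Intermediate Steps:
$A = -1$ ($A = -3 + 2 = -1$)
$N{\left(w \right)} = - 20 w$ ($N{\left(w \right)} = - 21 w + w = - 20 w$)
$J{\left(b \right)} = -5$ ($J{\left(b \right)} = -4 - 1 = -5$)
$\frac{1}{J{\left(4 \right)} \left(-205 + N{\left(9 \right)}\right)} = \frac{1}{\left(-5\right) \left(-205 - 180\right)} = \frac{1}{\left(-5\right) \left(-385\right)} = \frac{1}{1925}$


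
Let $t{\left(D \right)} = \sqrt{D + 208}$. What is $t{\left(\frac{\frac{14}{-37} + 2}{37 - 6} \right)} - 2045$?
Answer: $-2045 + \frac{2 \sqrt{68428873}}{1147} \approx -2030.6$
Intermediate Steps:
$t{\left(D \right)} = \sqrt{208 + D}$
$t{\left(\frac{\frac{14}{-37} + 2}{37 - 6} \right)} - 2045 = \sqrt{208 + \frac{\frac{14}{-37} + 2}{37 - 6}} - 2045 = \sqrt{208 + \frac{14 \left(- \frac{1}{37}\right) + 2}{31}} - 2045 = \sqrt{208 + \left(- \frac{14}{37} + 2\right) \frac{1}{31}} - 2045 = \sqrt{208 + \frac{60}{37} \cdot \frac{1}{31}} - 2045 = \sqrt{208 + \frac{60}{1147}} - 2045 = \sqrt{\frac{238636}{1147}} - 2045 = \frac{2 \sqrt{68428873}}{1147} - 2045 = -2045 + \frac{2 \sqrt{68428873}}{1147}$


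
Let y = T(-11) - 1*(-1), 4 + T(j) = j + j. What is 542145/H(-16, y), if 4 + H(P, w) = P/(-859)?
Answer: -31046837/228 ≈ -1.3617e+5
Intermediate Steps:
T(j) = -4 + 2*j (T(j) = -4 + (j + j) = -4 + 2*j)
y = -25 (y = (-4 + 2*(-11)) - 1*(-1) = (-4 - 22) + 1 = -26 + 1 = -25)
H(P, w) = -4 - P/859 (H(P, w) = -4 + P/(-859) = -4 + P*(-1/859) = -4 - P/859)
542145/H(-16, y) = 542145/(-4 - 1/859*(-16)) = 542145/(-4 + 16/859) = 542145/(-3420/859) = 542145*(-859/3420) = -31046837/228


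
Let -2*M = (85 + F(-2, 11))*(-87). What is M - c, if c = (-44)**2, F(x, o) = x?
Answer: 3349/2 ≈ 1674.5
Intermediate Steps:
c = 1936
M = 7221/2 (M = -(85 - 2)*(-87)/2 = -83*(-87)/2 = -1/2*(-7221) = 7221/2 ≈ 3610.5)
M - c = 7221/2 - 1*1936 = 7221/2 - 1936 = 3349/2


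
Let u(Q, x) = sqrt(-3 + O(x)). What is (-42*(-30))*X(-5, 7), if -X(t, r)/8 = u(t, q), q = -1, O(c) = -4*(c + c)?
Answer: -10080*sqrt(5) ≈ -22540.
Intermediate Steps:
O(c) = -8*c
u(Q, x) = sqrt(-3 - 8*x)
X(t, r) = -8*sqrt(5) (X(t, r) = -8*sqrt(-3 - 8*(-1)) = -8*sqrt(-3 + 8) = -8*sqrt(5))
(-42*(-30))*X(-5, 7) = (-42*(-30))*(-8*sqrt(5)) = 1260*(-8*sqrt(5)) = -10080*sqrt(5)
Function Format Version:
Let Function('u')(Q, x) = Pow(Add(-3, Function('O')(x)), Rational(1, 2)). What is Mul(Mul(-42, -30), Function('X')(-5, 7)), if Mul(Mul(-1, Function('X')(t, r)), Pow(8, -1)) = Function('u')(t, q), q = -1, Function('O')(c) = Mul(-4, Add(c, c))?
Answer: Mul(-10080, Pow(5, Rational(1, 2))) ≈ -22540.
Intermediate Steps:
Function('O')(c) = Mul(-8, c) (Function('O')(c) = Mul(-4, Mul(2, c)) = Mul(-8, c))
Function('u')(Q, x) = Pow(Add(-3, Mul(-8, x)), Rational(1, 2))
Function('X')(t, r) = Mul(-8, Pow(5, Rational(1, 2))) (Function('X')(t, r) = Mul(-8, Pow(Add(-3, Mul(-8, -1)), Rational(1, 2))) = Mul(-8, Pow(Add(-3, 8), Rational(1, 2))) = Mul(-8, Pow(5, Rational(1, 2))))
Mul(Mul(-42, -30), Function('X')(-5, 7)) = Mul(Mul(-42, -30), Mul(-8, Pow(5, Rational(1, 2)))) = Mul(1260, Mul(-8, Pow(5, Rational(1, 2)))) = Mul(-10080, Pow(5, Rational(1, 2)))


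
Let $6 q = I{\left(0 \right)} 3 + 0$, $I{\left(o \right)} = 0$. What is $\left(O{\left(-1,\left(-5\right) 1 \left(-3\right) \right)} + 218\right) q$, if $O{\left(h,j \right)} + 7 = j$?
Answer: $0$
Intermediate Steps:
$O{\left(h,j \right)} = -7 + j$
$q = 0$ ($q = \frac{0 \cdot 3 + 0}{6} = \frac{0 + 0}{6} = \frac{1}{6} \cdot 0 = 0$)
$\left(O{\left(-1,\left(-5\right) 1 \left(-3\right) \right)} + 218\right) q = \left(\left(-7 + \left(-5\right) 1 \left(-3\right)\right) + 218\right) 0 = \left(\left(-7 - -15\right) + 218\right) 0 = \left(\left(-7 + 15\right) + 218\right) 0 = \left(8 + 218\right) 0 = 226 \cdot 0 = 0$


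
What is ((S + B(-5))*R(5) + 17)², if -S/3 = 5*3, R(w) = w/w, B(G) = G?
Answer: 1089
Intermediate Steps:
R(w) = 1
S = -45 (S = -15*3 = -3*15 = -45)
((S + B(-5))*R(5) + 17)² = ((-45 - 5)*1 + 17)² = (-50*1 + 17)² = (-50 + 17)² = (-33)² = 1089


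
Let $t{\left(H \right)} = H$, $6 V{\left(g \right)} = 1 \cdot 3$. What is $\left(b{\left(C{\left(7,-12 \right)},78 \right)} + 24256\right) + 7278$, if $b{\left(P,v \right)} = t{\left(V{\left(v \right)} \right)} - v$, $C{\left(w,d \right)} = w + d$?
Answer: $\frac{62913}{2} \approx 31457.0$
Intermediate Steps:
$V{\left(g \right)} = \frac{1}{2}$ ($V{\left(g \right)} = \frac{1 \cdot 3}{6} = \frac{1}{6} \cdot 3 = \frac{1}{2}$)
$C{\left(w,d \right)} = d + w$
$b{\left(P,v \right)} = \frac{1}{2} - v$
$\left(b{\left(C{\left(7,-12 \right)},78 \right)} + 24256\right) + 7278 = \left(\left(\frac{1}{2} - 78\right) + 24256\right) + 7278 = \left(- \frac{155}{2} + 24256\right) + 7278 = \frac{48357}{2} + 7278 = \frac{62913}{2}$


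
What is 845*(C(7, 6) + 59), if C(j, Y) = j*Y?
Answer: 85345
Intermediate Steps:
C(j, Y) = Y*j
845*(C(7, 6) + 59) = 845*(6*7 + 59) = 845*(42 + 59) = 845*101 = 85345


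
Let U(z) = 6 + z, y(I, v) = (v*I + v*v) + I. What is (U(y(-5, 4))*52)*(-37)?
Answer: 5772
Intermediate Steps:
y(I, v) = I + v² + I*v (y(I, v) = (I*v + v²) + I = (v² + I*v) + I = I + v² + I*v)
(U(y(-5, 4))*52)*(-37) = ((6 + (-5 + 4² - 5*4))*52)*(-37) = ((6 + (-5 + 16 - 20))*52)*(-37) = ((6 - 9)*52)*(-37) = -3*52*(-37) = -156*(-37) = 5772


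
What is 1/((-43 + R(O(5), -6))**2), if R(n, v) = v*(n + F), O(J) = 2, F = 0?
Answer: 1/3025 ≈ 0.00033058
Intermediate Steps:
R(n, v) = n*v (R(n, v) = v*(n + 0) = v*n = n*v)
1/((-43 + R(O(5), -6))**2) = 1/((-43 + 2*(-6))**2) = 1/((-43 - 12)**2) = 1/((-55)**2) = 1/3025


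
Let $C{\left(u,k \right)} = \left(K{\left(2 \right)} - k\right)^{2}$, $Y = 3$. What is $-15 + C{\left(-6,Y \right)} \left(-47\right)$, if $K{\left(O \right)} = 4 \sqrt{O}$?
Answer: $-1942 + 1128 \sqrt{2} \approx -346.77$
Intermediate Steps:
$C{\left(u,k \right)} = \left(- k + 4 \sqrt{2}\right)^{2}$ ($C{\left(u,k \right)} = \left(4 \sqrt{2} - k\right)^{2} = \left(- k + 4 \sqrt{2}\right)^{2}$)
$-15 + C{\left(-6,Y \right)} \left(-47\right) = -15 + \left(3 - 4 \sqrt{2}\right)^{2} \left(-47\right) = -15 - 47 \left(3 - 4 \sqrt{2}\right)^{2}$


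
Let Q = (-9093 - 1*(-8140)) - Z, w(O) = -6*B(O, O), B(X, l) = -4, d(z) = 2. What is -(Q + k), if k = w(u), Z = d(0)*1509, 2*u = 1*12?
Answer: 3947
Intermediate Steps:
u = 6 (u = (1*12)/2 = (½)*12 = 6)
Z = 3018 (Z = 2*1509 = 3018)
w(O) = 24 (w(O) = -6*(-4) = 24)
k = 24
Q = -3971 (Q = (-9093 - 1*(-8140)) - 1*3018 = (-9093 + 8140) - 3018 = -953 - 3018 = -3971)
-(Q + k) = -(-3971 + 24) = -1*(-3947) = 3947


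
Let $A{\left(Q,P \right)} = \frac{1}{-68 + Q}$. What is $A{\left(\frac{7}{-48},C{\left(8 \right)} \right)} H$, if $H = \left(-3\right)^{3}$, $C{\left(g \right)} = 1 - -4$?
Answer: $\frac{1296}{3271} \approx 0.39621$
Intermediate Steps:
$C{\left(g \right)} = 5$ ($C{\left(g \right)} = 1 + 4 = 5$)
$H = -27$
$A{\left(\frac{7}{-48},C{\left(8 \right)} \right)} H = \frac{1}{-68 + \frac{7}{-48}} \left(-27\right) = \frac{1}{-68 + 7 \left(- \frac{1}{48}\right)} \left(-27\right) = \frac{1}{-68 - \frac{7}{48}} \left(-27\right) = \frac{1}{- \frac{3271}{48}} \left(-27\right) = \left(- \frac{48}{3271}\right) \left(-27\right) = \frac{1296}{3271}$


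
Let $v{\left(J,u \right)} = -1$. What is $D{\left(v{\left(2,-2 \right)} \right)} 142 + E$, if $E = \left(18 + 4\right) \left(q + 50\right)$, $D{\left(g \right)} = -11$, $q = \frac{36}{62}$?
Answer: $- \frac{13926}{31} \approx -449.23$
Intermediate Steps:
$q = \frac{18}{31}$ ($q = 36 \cdot \frac{1}{62} = \frac{18}{31} \approx 0.58065$)
$E = \frac{34496}{31}$ ($E = \left(18 + 4\right) \left(\frac{18}{31} + 50\right) = 22 \cdot \frac{1568}{31} = \frac{34496}{31} \approx 1112.8$)
$D{\left(v{\left(2,-2 \right)} \right)} 142 + E = \left(-11\right) 142 + \frac{34496}{31} = -1562 + \frac{34496}{31} = - \frac{13926}{31}$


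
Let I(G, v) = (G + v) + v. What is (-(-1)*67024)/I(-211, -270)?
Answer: -67024/751 ≈ -89.246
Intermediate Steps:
I(G, v) = G + 2*v
(-(-1)*67024)/I(-211, -270) = (-(-1)*67024)/(-211 + 2*(-270)) = (-1*(-67024))/(-211 - 540) = 67024/(-751) = 67024*(-1/751) = -67024/751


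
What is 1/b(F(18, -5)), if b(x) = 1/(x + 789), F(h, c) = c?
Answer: 784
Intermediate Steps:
b(x) = 1/(789 + x)
1/b(F(18, -5)) = 1/(1/(789 - 5)) = 1/(1/784) = 784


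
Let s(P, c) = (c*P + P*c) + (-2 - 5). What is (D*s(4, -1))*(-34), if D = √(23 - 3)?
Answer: 1020*√5 ≈ 2280.8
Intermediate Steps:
s(P, c) = -7 + 2*P*c (s(P, c) = (P*c + P*c) - 7 = 2*P*c - 7 = -7 + 2*P*c)
D = 2*√5 (D = √20 = 2*√5 ≈ 4.4721)
(D*s(4, -1))*(-34) = ((2*√5)*(-7 + 2*4*(-1)))*(-34) = ((2*√5)*(-7 - 8))*(-34) = ((2*√5)*(-15))*(-34) = -30*√5*(-34) = 1020*√5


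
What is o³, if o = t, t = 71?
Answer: 357911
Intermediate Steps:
o = 71
o³ = 71³ = 357911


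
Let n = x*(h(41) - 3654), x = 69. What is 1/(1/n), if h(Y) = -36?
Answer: -254610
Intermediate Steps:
n = -254610 (n = 69*(-36 - 3654) = 69*(-3690) = -254610)
1/(1/n) = 1/(1/(-254610)) = 1/(-1/254610) = -254610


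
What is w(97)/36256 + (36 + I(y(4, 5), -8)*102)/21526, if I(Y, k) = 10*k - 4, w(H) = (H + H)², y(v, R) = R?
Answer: 62602043/97555832 ≈ 0.64170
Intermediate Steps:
w(H) = 4*H² (w(H) = (2*H)² = 4*H²)
I(Y, k) = -4 + 10*k
w(97)/36256 + (36 + I(y(4, 5), -8)*102)/21526 = (4*97²)/36256 + (36 + (-4 + 10*(-8))*102)/21526 = (4*9409)*(1/36256) + (36 + (-4 - 80)*102)*(1/21526) = 37636*(1/36256) + (36 - 84*102)*(1/21526) = 9409/9064 + (36 - 8568)*(1/21526) = 9409/9064 - 8532*1/21526 = 9409/9064 - 4266/10763 = 62602043/97555832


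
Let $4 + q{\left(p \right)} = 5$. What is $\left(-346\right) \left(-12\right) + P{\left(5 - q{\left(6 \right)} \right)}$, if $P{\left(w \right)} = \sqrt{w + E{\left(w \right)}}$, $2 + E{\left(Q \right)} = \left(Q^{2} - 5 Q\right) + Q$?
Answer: $4152 + \sqrt{2} \approx 4153.4$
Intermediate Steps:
$E{\left(Q \right)} = -2 + Q^{2} - 4 Q$ ($E{\left(Q \right)} = -2 + \left(\left(Q^{2} - 5 Q\right) + Q\right) = -2 + \left(Q^{2} - 4 Q\right) = -2 + Q^{2} - 4 Q$)
$q{\left(p \right)} = 1$ ($q{\left(p \right)} = -4 + 5 = 1$)
$P{\left(w \right)} = \sqrt{-2 + w^{2} - 3 w}$ ($P{\left(w \right)} = \sqrt{w - \left(2 - w^{2} + 4 w\right)} = \sqrt{-2 + w^{2} - 3 w}$)
$\left(-346\right) \left(-12\right) + P{\left(5 - q{\left(6 \right)} \right)} = \left(-346\right) \left(-12\right) + \sqrt{-2 + \left(5 - 1\right)^{2} - 3 \left(5 - 1\right)} = 4152 + \sqrt{-2 + \left(5 - 1\right)^{2} - 3 \left(5 - 1\right)} = 4152 + \sqrt{-2 + 4^{2} - 12} = 4152 + \sqrt{-2 + 16 - 12} = 4152 + \sqrt{2}$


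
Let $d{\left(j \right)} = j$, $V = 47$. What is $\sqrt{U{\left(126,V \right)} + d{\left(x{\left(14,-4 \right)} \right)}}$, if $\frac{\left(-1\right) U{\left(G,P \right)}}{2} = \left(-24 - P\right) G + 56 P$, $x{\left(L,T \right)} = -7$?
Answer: $\sqrt{12621} \approx 112.34$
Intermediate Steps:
$U{\left(G,P \right)} = - 112 P - 2 G \left(-24 - P\right)$ ($U{\left(G,P \right)} = - 2 \left(\left(-24 - P\right) G + 56 P\right) = - 2 \left(G \left(-24 - P\right) + 56 P\right) = - 2 \left(56 P + G \left(-24 - P\right)\right) = - 112 P - 2 G \left(-24 - P\right)$)
$\sqrt{U{\left(126,V \right)} + d{\left(x{\left(14,-4 \right)} \right)}} = \sqrt{\left(\left(-112\right) 47 + 48 \cdot 126 + 2 \cdot 126 \cdot 47\right) - 7} = \sqrt{\left(-5264 + 6048 + 11844\right) - 7} = \sqrt{12628 - 7} = \sqrt{12621}$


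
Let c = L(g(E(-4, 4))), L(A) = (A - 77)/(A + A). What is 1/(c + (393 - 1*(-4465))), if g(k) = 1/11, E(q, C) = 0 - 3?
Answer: 1/4435 ≈ 0.00022548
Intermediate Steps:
E(q, C) = -3
g(k) = 1/11
L(A) = (-77 + A)/(2*A) (L(A) = (-77 + A)/((2*A)) = (-77 + A)*(1/(2*A)) = (-77 + A)/(2*A))
c = -423 (c = (-77 + 1/11)/(2*(1/11)) = (½)*11*(-846/11) = -423)
1/(c + (393 - 1*(-4465))) = 1/(-423 + (393 - 1*(-4465))) = 1/(-423 + (393 + 4465)) = 1/(-423 + 4858) = 1/4435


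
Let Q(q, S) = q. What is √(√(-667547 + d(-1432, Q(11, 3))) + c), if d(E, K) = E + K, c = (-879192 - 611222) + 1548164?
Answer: √(57750 + 2*I*√167242) ≈ 240.32 + 1.702*I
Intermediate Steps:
c = 57750 (c = -1490414 + 1548164 = 57750)
√(√(-667547 + d(-1432, Q(11, 3))) + c) = √(√(-667547 + (-1432 + 11)) + 57750) = √(√(-667547 - 1421) + 57750) = √(√(-668968) + 57750) = √(2*I*√167242 + 57750) = √(57750 + 2*I*√167242)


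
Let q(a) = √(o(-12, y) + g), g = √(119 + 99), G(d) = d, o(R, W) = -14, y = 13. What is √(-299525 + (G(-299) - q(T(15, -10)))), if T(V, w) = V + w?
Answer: √(-299824 - √(-14 + √218)) ≈ 547.56*I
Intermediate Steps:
g = √218 ≈ 14.765
q(a) = √(-14 + √218)
√(-299525 + (G(-299) - q(T(15, -10)))) = √(-299525 + (-299 - √(-14 + √218))) = √(-299824 - √(-14 + √218))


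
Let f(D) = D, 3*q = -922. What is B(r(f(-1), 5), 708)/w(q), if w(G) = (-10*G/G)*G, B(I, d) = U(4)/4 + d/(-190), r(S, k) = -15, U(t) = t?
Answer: -777/875900 ≈ -0.00088709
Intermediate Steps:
q = -922/3 (q = (1/3)*(-922) = -922/3 ≈ -307.33)
B(I, d) = 1 - d/190 (B(I, d) = 4/4 + d/(-190) = 4*(1/4) + d*(-1/190) = 1 - d/190)
w(G) = -10*G (w(G) = (-10*1)*G = -10*G)
B(r(f(-1), 5), 708)/w(q) = (1 - 1/190*708)/((-10*(-922/3))) = (1 - 354/95)/(9220/3) = -259/95*3/9220 = -777/875900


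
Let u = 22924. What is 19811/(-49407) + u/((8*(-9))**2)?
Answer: 85825487/21343824 ≈ 4.0211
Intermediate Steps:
19811/(-49407) + u/((8*(-9))**2) = 19811/(-49407) + 22924/((8*(-9))**2) = 19811*(-1/49407) + 22924/((-72)**2) = -19811/49407 + 22924/5184 = -19811/49407 + 22924*(1/5184) = -19811/49407 + 5731/1296 = 85825487/21343824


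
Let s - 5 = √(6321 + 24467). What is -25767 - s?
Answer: -25772 - 2*√7697 ≈ -25947.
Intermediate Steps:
s = 5 + 2*√7697 (s = 5 + √(6321 + 24467) = 5 + √30788 = 5 + 2*√7697 ≈ 180.47)
-25767 - s = -25767 - (5 + 2*√7697) = -25767 + (-5 - 2*√7697) = -25772 - 2*√7697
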